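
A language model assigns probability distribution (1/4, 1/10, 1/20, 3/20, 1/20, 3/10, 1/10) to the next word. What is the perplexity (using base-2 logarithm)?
5.7686

Perplexity is 2^H (or exp(H) for natural log).

First, H = -Σ p log p = 2.5282 bits
Perplexity = 2^2.5282 = 5.7686

Interpretation: The model's uncertainty is equivalent to choosing uniformly among 5.8 options.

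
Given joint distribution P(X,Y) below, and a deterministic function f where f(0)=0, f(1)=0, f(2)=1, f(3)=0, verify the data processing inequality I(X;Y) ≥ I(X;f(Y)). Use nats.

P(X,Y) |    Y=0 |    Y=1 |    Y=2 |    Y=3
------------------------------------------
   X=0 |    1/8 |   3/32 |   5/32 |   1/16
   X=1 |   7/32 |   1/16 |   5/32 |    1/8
I(X;Y) = 0.0189, I(X;f(Y)) = 0.0036, inequality holds: 0.0189 ≥ 0.0036

Data Processing Inequality: For any Markov chain X → Y → Z, we have I(X;Y) ≥ I(X;Z).

Here Z = f(Y) is a deterministic function of Y, forming X → Y → Z.

Original I(X;Y) = 0.0189 nats

After applying f:
P(X,Z) where Z=f(Y):
- P(X,Z=0) = P(X,Y=0) + P(X,Y=1) + P(X,Y=3)
- P(X,Z=1) = P(X,Y=2)

I(X;Z) = I(X;f(Y)) = 0.0036 nats

Verification: 0.0189 ≥ 0.0036 ✓

Information cannot be created by processing; the function f can only lose information about X.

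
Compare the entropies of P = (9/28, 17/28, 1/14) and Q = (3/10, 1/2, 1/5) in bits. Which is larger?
Q

Computing entropies in bits:
H(P) = 1.2353
H(Q) = 1.4855

Distribution Q has higher entropy.

Intuition: The distribution closer to uniform (more spread out) has higher entropy.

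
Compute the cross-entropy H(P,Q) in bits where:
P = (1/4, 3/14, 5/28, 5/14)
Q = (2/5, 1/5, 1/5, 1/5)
2.0719 bits

Cross-entropy: H(P,Q) = -Σ p(x) log q(x)

Alternatively: H(P,Q) = H(P) + D_KL(P||Q)
H(P) = 1.9506 bits
D_KL(P||Q) = 0.1214 bits

H(P,Q) = 1.9506 + 0.1214 = 2.0719 bits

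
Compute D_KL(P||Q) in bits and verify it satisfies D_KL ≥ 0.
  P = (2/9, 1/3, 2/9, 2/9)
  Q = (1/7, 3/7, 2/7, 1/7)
0.0819 bits

KL divergence satisfies the Gibbs inequality: D_KL(P||Q) ≥ 0 for all distributions P, Q.

D_KL(P||Q) = Σ p(x) log(p(x)/q(x))
Term by term:
  x=0: 2/9 × log_2[(2/9)/(1/7)] = 0.1417
  x=1: 1/3 × log_2[(1/3)/(3/7)] = -0.1209
  x=2: 2/9 × log_2[(2/9)/(2/7)] = -0.0806
  x=3: 2/9 × log_2[(2/9)/(1/7)] = 0.1417
D_KL(P||Q) = 0.0819 bits

D_KL(P||Q) = 0.0819 ≥ 0 ✓

This non-negativity is a fundamental property: relative entropy cannot be negative because it measures how different Q is from P.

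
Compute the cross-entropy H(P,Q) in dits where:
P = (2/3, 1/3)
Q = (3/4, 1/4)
0.2840 dits

Cross-entropy: H(P,Q) = -Σ p(x) log q(x)

Alternatively: H(P,Q) = H(P) + D_KL(P||Q)
H(P) = 0.2764 dits
D_KL(P||Q) = 0.0075 dits

H(P,Q) = 0.2764 + 0.0075 = 0.2840 dits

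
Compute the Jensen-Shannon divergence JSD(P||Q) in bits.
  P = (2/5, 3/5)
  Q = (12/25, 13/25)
0.0047 bits

Jensen-Shannon divergence is:
JSD(P||Q) = 0.5 × D_KL(P||M) + 0.5 × D_KL(Q||M)
where M = 0.5 × (P + Q) is the mixture distribution.

M = 0.5 × (2/5, 3/5) + 0.5 × (12/25, 13/25) = (11/25, 14/25)

D_KL(P||M) = 0.0047 bits
D_KL(Q||M) = 0.0047 bits

JSD(P||Q) = 0.5 × 0.0047 + 0.5 × 0.0047 = 0.0047 bits

Unlike KL divergence, JSD is symmetric and bounded: 0 ≤ JSD ≤ log(2).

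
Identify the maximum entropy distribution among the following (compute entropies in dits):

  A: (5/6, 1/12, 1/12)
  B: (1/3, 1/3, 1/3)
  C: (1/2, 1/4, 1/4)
B

For a discrete distribution over n outcomes, entropy is maximized by the uniform distribution.

Computing entropies:
H(A) = 0.2458 dits
H(B) = 0.4771 dits
H(C) = 0.4515 dits

The uniform distribution (where all probabilities equal 1/3) achieves the maximum entropy of log_10(3) = 0.4771 dits.

Distribution B has the highest entropy.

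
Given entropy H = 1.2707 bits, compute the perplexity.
2.4128

Perplexity is 2^H (or exp(H) for natural log).

H = 1.2707 bits
Perplexity = 2^1.2707 = 2.4128

Interpretation: The model's uncertainty is equivalent to choosing uniformly among 2.4 options.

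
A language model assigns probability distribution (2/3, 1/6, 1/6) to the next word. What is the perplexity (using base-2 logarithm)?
2.3811

Perplexity is 2^H (or exp(H) for natural log).

First, H = -Σ p log p = 1.2516 bits
Perplexity = 2^1.2516 = 2.3811

Interpretation: The model's uncertainty is equivalent to choosing uniformly among 2.4 options.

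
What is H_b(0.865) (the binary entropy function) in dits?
0.1719 dits

The binary entropy function is:
H(p) = -p log(p) - (1-p) log(1-p)

H(0.865) = -0.865 × log_10(0.865) - 0.135 × log_10(0.135)
H(0.865) = 0.1719 dits

Note: Binary entropy is maximized at p=0.5 (H=1 bit) and minimized at p=0 or p=1 (H=0).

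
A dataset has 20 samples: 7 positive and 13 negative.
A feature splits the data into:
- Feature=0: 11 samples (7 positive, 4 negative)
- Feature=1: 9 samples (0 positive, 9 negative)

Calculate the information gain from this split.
0.4140 bits

Information Gain = H(Y) - H(Y|Feature)

Before split:
P(positive) = 7/20 = 0.3500
H(Y) = 0.9341 bits

After split:
Feature=0: H = 0.9457 bits (weight = 11/20)
Feature=1: H = 0.0000 bits (weight = 9/20)
H(Y|Feature) = (11/20)×0.9457 + (9/20)×0.0000 = 0.5201 bits

Information Gain = 0.9341 - 0.5201 = 0.4140 bits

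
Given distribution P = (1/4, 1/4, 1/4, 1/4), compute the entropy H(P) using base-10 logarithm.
0.6021 dits

Shannon entropy is H(X) = -Σ p(x) log p(x).

For P = (1/4, 1/4, 1/4, 1/4):
H = -1/4 × log_10(1/4) -1/4 × log_10(1/4) -1/4 × log_10(1/4) -1/4 × log_10(1/4)
H = 0.6021 dits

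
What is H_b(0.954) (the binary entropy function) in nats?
0.1866 nats

The binary entropy function is:
H(p) = -p log(p) - (1-p) log(1-p)

H(0.954) = -0.954 × log_e(0.954) - 0.046 × log_e(0.046)
H(0.954) = 0.1866 nats

Note: Binary entropy is maximized at p=0.5 (H=1 bit) and minimized at p=0 or p=1 (H=0).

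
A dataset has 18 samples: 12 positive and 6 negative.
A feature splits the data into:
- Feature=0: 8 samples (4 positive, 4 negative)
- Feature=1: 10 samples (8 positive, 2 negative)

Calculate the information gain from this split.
0.0728 bits

Information Gain = H(Y) - H(Y|Feature)

Before split:
P(positive) = 12/18 = 0.6667
H(Y) = 0.9183 bits

After split:
Feature=0: H = 1.0000 bits (weight = 8/18)
Feature=1: H = 0.7219 bits (weight = 10/18)
H(Y|Feature) = (8/18)×1.0000 + (10/18)×0.7219 = 0.8455 bits

Information Gain = 0.9183 - 0.8455 = 0.0728 bits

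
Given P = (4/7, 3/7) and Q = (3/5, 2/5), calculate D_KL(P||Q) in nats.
0.0017 nats

KL divergence: D_KL(P||Q) = Σ p(x) log(p(x)/q(x))

Computing term by term:
  x=0: 4/7 × log_e[(4/7)/(3/5)] = 4/7 × -0.0488 = -0.0279
  x=1: 3/7 × log_e[(3/7)/(2/5)] = 3/7 × 0.0690 = 0.0296

D_KL(P||Q) = 0.0017 nats

Note: KL divergence is always non-negative and equals 0 iff P = Q.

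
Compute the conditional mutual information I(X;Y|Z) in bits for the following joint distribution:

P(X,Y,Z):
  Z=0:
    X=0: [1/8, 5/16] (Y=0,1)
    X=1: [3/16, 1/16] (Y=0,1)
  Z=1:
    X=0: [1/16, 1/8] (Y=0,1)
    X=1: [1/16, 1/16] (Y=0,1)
0.1092 bits

Conditional mutual information: I(X;Y|Z) = H(X|Z) + H(Y|Z) - H(X,Y|Z)

H(Z) = 0.8960
H(X,Z) = 1.8496 → H(X|Z) = 0.9536
H(Y,Z) = 1.8829 → H(Y|Z) = 0.9868
H(X,Y,Z) = 2.7272 → H(X,Y|Z) = 1.8312

I(X;Y|Z) = 0.9536 + 0.9868 - 1.8312 = 0.1092 bits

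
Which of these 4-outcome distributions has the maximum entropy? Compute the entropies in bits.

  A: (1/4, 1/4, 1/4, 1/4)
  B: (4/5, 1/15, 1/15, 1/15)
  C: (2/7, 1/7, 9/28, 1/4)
A

For a discrete distribution over n outcomes, entropy is maximized by the uniform distribution.

Computing entropies:
H(A) = 2.0000 bits
H(B) = 1.0389 bits
H(C) = 1.9438 bits

The uniform distribution (where all probabilities equal 1/4) achieves the maximum entropy of log_2(4) = 2.0000 bits.

Distribution A has the highest entropy.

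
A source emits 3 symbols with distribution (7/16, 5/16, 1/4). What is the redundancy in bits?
0.0388 bits

Redundancy measures how far a source is from maximum entropy:
R = H_max - H(X)

Maximum entropy for 3 symbols: H_max = log_2(3) = 1.5850 bits
Actual entropy: H(X) = 1.5462 bits
Redundancy: R = 1.5850 - 1.5462 = 0.0388 bits

This redundancy represents potential for compression: the source could be compressed by 0.0388 bits per symbol.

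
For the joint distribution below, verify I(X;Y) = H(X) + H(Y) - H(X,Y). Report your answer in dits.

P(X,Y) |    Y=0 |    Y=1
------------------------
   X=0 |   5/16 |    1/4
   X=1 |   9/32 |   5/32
I(X;Y) = 0.0017 dits

Mutual information has multiple equivalent forms:
- I(X;Y) = H(X) - H(X|Y)
- I(X;Y) = H(Y) - H(Y|X)
- I(X;Y) = H(X) + H(Y) - H(X,Y)

Computing all quantities:
H(X) = 0.2976, H(Y) = 0.2934, H(X,Y) = 0.5893
H(X|Y) = 0.2959, H(Y|X) = 0.2917

Verification:
H(X) - H(X|Y) = 0.2976 - 0.2959 = 0.0017
H(Y) - H(Y|X) = 0.2934 - 0.2917 = 0.0017
H(X) + H(Y) - H(X,Y) = 0.2976 + 0.2934 - 0.5893 = 0.0017

All forms give I(X;Y) = 0.0017 dits. ✓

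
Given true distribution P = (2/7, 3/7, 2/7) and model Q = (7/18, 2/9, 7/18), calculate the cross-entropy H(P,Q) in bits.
1.7086 bits

Cross-entropy: H(P,Q) = -Σ p(x) log q(x)

Alternatively: H(P,Q) = H(P) + D_KL(P||Q)
H(P) = 1.5567 bits
D_KL(P||Q) = 0.1519 bits

H(P,Q) = 1.5567 + 0.1519 = 1.7086 bits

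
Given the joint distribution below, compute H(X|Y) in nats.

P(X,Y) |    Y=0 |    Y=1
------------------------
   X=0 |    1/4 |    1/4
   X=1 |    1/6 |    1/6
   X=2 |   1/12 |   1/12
1.0114 nats

Using the chain rule: H(X|Y) = H(X,Y) - H(Y)

First, compute H(X,Y) = 1.7046 nats

Marginal P(Y) = (1/2, 1/2)
H(Y) = 0.6931 nats

H(X|Y) = H(X,Y) - H(Y) = 1.7046 - 0.6931 = 1.0114 nats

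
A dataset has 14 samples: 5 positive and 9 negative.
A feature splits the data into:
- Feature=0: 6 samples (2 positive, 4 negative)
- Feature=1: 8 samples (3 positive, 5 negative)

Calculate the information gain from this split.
0.0013 bits

Information Gain = H(Y) - H(Y|Feature)

Before split:
P(positive) = 5/14 = 0.3571
H(Y) = 0.9403 bits

After split:
Feature=0: H = 0.9183 bits (weight = 6/14)
Feature=1: H = 0.9544 bits (weight = 8/14)
H(Y|Feature) = (6/14)×0.9183 + (8/14)×0.9544 = 0.9389 bits

Information Gain = 0.9403 - 0.9389 = 0.0013 bits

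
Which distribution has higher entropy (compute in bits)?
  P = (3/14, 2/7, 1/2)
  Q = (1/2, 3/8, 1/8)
P

Computing entropies in bits:
H(P) = 1.4926
H(Q) = 1.4056

Distribution P has higher entropy.

Intuition: The distribution closer to uniform (more spread out) has higher entropy.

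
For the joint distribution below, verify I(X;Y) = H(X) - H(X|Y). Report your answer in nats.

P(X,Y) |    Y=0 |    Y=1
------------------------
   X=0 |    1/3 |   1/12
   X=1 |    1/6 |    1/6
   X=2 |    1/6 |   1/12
I(X;Y) = 0.0378 nats

Mutual information has multiple equivalent forms:
- I(X;Y) = H(X) - H(X|Y)
- I(X;Y) = H(Y) - H(Y|X)
- I(X;Y) = H(X) + H(Y) - H(X,Y)

Computing all quantities:
H(X) = 1.0776, H(Y) = 0.6365, H(X,Y) = 1.6762
H(X|Y) = 1.0397, H(Y|X) = 0.5987

Verification:
H(X) - H(X|Y) = 1.0776 - 1.0397 = 0.0378
H(Y) - H(Y|X) = 0.6365 - 0.5987 = 0.0378
H(X) + H(Y) - H(X,Y) = 1.0776 + 0.6365 - 1.6762 = 0.0378

All forms give I(X;Y) = 0.0378 nats. ✓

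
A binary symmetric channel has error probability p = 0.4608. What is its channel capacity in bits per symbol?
0.0044 bits

For a binary symmetric channel (BSC) with error probability p:
Capacity C = 1 - H(p) bits per symbol

where H(p) = -p log₂(p) - (1-p) log₂(1-p) is the binary entropy function.

H(0.4608) = 0.9956 bits
C = 1 - 0.9956 = 0.0044 bits per symbol

This means we can reliably transmit up to 0.0044 bits of information per channel use.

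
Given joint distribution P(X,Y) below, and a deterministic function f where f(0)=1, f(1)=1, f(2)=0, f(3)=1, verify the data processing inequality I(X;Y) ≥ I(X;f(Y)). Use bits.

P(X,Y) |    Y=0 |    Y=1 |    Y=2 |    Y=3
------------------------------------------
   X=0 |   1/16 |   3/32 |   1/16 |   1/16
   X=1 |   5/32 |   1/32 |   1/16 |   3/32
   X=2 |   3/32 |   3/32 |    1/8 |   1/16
I(X;Y) = 0.0783, I(X;f(Y)) = 0.0168, inequality holds: 0.0783 ≥ 0.0168

Data Processing Inequality: For any Markov chain X → Y → Z, we have I(X;Y) ≥ I(X;Z).

Here Z = f(Y) is a deterministic function of Y, forming X → Y → Z.

Original I(X;Y) = 0.0783 bits

After applying f:
P(X,Z) where Z=f(Y):
- P(X,Z=0) = P(X,Y=2)
- P(X,Z=1) = P(X,Y=0) + P(X,Y=1) + P(X,Y=3)

I(X;Z) = I(X;f(Y)) = 0.0168 bits

Verification: 0.0783 ≥ 0.0168 ✓

Information cannot be created by processing; the function f can only lose information about X.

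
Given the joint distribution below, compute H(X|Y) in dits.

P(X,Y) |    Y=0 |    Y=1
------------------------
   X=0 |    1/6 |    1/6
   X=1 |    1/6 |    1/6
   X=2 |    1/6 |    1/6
0.4771 dits

Using the chain rule: H(X|Y) = H(X,Y) - H(Y)

First, compute H(X,Y) = 0.7782 dits

Marginal P(Y) = (1/2, 1/2)
H(Y) = 0.3010 dits

H(X|Y) = H(X,Y) - H(Y) = 0.7782 - 0.3010 = 0.4771 dits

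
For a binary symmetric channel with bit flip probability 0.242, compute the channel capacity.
0.2016 bits

For a binary symmetric channel (BSC) with error probability p:
Capacity C = 1 - H(p) bits per symbol

where H(p) = -p log₂(p) - (1-p) log₂(1-p) is the binary entropy function.

H(0.242) = 0.7984 bits
C = 1 - 0.7984 = 0.2016 bits per symbol

This means we can reliably transmit up to 0.2016 bits of information per channel use.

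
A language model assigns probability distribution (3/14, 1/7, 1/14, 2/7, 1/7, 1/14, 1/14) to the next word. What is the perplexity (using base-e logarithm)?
6.1075

Perplexity is e^H (or exp(H) for natural log).

First, H = -Σ p log p = 1.8095 nats
Perplexity = e^1.8095 = 6.1075

Interpretation: The model's uncertainty is equivalent to choosing uniformly among 6.1 options.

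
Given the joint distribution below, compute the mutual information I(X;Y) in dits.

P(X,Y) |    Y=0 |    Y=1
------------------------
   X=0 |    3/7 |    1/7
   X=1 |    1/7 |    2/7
0.0386 dits

Mutual information: I(X;Y) = H(X) + H(Y) - H(X,Y)

Marginals:
P(X) = (4/7, 3/7), H(X) = 0.2966 dits
P(Y) = (4/7, 3/7), H(Y) = 0.2966 dits

Joint entropy: H(X,Y) = 0.5546 dits

I(X;Y) = 0.2966 + 0.2966 - 0.5546 = 0.0386 dits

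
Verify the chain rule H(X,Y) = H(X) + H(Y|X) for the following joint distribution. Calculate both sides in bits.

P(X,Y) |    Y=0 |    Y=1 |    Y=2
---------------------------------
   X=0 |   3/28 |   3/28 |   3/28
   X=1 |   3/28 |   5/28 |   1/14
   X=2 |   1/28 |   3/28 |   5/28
H(X,Y) = 3.0576, H(X) = 1.5831, H(Y|X) = 1.4744 (all in bits)

Chain rule: H(X,Y) = H(X) + H(Y|X)

Left side — joint entropy directly:
H(X,Y) = -Σ p(x,y) log p(x,y) = 3.0576 bits

Right side — compute H(Y|X) from the conditional distributions:
P(X) = (9/28, 5/14, 9/28), so H(X) = 1.5831 bits
H(Y|X) = Σ_x P(X=x) · H(Y|X=x):
  P(Y|X=0) = (1/3, 1/3, 1/3), H(Y|X=0) = 1.5850, weight P(X=0) = 9/28
  P(Y|X=1) = (3/10, 1/2, 1/5), H(Y|X=1) = 1.4855, weight P(X=1) = 5/14
  P(Y|X=2) = (1/9, 1/3, 5/9), H(Y|X=2) = 1.3516, weight P(X=2) = 9/28
H(Y|X) = 1.4744 bits

H(X) + H(Y|X) = 1.5831 + 1.4744 = 3.0576 bits

Both sides equal 3.0576 bits. ✓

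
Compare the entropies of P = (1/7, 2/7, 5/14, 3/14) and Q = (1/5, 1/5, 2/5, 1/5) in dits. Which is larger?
P

Computing entropies in dits:
H(P) = 0.5792
H(Q) = 0.5786

Distribution P has higher entropy.

Intuition: The distribution closer to uniform (more spread out) has higher entropy.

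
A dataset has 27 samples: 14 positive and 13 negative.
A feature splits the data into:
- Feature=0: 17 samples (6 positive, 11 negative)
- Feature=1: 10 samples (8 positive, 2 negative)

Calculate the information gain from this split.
0.1419 bits

Information Gain = H(Y) - H(Y|Feature)

Before split:
P(positive) = 14/27 = 0.5185
H(Y) = 0.9990 bits

After split:
Feature=0: H = 0.9367 bits (weight = 17/27)
Feature=1: H = 0.7219 bits (weight = 10/27)
H(Y|Feature) = (17/27)×0.9367 + (10/27)×0.7219 = 0.8571 bits

Information Gain = 0.9990 - 0.8571 = 0.1419 bits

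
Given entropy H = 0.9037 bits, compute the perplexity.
1.8709

Perplexity is 2^H (or exp(H) for natural log).

H = 0.9037 bits
Perplexity = 2^0.9037 = 1.8709

Interpretation: The model's uncertainty is equivalent to choosing uniformly among 1.9 options.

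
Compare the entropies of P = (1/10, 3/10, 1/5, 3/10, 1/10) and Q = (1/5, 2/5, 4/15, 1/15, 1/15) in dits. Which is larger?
P

Computing entropies in dits:
H(P) = 0.6535
H(Q) = 0.6089

Distribution P has higher entropy.

Intuition: The distribution closer to uniform (more spread out) has higher entropy.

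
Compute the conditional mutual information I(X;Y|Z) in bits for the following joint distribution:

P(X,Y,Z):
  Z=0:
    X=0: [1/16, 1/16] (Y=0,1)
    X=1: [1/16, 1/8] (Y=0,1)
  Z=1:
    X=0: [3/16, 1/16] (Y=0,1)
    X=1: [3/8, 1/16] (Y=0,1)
0.0148 bits

Conditional mutual information: I(X;Y|Z) = H(X|Z) + H(Y|Z) - H(X,Y|Z)

H(Z) = 0.8960
H(X,Z) = 1.8496 → H(X|Z) = 0.9536
H(Y,Z) = 1.6697 → H(Y|Z) = 0.7737
H(X,Y,Z) = 2.6085 → H(X,Y|Z) = 1.7124

I(X;Y|Z) = 0.9536 + 0.7737 - 1.7124 = 0.0148 bits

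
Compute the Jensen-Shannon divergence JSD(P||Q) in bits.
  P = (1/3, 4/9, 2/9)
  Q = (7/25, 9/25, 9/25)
0.0167 bits

Jensen-Shannon divergence is:
JSD(P||Q) = 0.5 × D_KL(P||M) + 0.5 × D_KL(Q||M)
where M = 0.5 × (P + Q) is the mixture distribution.

M = 0.5 × (1/3, 4/9, 2/9) + 0.5 × (7/25, 9/25, 9/25) = (0.306667, 0.402222, 0.291111)

D_KL(P||M) = 0.0175 bits
D_KL(Q||M) = 0.0160 bits

JSD(P||Q) = 0.5 × 0.0175 + 0.5 × 0.0160 = 0.0167 bits

Unlike KL divergence, JSD is symmetric and bounded: 0 ≤ JSD ≤ log(2).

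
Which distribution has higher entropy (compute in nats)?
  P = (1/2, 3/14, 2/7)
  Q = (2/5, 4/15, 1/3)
Q

Computing entropies in nats:
H(P) = 1.0346
H(Q) = 1.0852

Distribution Q has higher entropy.

Intuition: The distribution closer to uniform (more spread out) has higher entropy.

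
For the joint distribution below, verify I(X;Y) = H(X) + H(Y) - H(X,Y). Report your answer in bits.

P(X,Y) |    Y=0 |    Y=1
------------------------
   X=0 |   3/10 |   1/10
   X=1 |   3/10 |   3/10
I(X;Y) = 0.0464 bits

Mutual information has multiple equivalent forms:
- I(X;Y) = H(X) - H(X|Y)
- I(X;Y) = H(Y) - H(Y|X)
- I(X;Y) = H(X) + H(Y) - H(X,Y)

Computing all quantities:
H(X) = 0.9710, H(Y) = 0.9710, H(X,Y) = 1.8955
H(X|Y) = 0.9245, H(Y|X) = 0.9245

Verification:
H(X) - H(X|Y) = 0.9710 - 0.9245 = 0.0464
H(Y) - H(Y|X) = 0.9710 - 0.9245 = 0.0464
H(X) + H(Y) - H(X,Y) = 0.9710 + 0.9710 - 1.8955 = 0.0464

All forms give I(X;Y) = 0.0464 bits. ✓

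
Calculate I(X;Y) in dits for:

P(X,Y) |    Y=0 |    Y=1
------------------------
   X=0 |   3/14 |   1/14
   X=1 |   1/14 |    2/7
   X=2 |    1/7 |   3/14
0.0448 dits

Mutual information: I(X;Y) = H(X) + H(Y) - H(X,Y)

Marginals:
P(X) = (2/7, 5/14, 5/14), H(X) = 0.4748 dits
P(Y) = (3/7, 4/7), H(Y) = 0.2966 dits

Joint entropy: H(X,Y) = 0.7266 dits

I(X;Y) = 0.4748 + 0.2966 - 0.7266 = 0.0448 dits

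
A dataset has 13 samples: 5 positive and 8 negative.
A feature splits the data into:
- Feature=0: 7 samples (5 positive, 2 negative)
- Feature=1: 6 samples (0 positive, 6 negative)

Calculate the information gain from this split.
0.4965 bits

Information Gain = H(Y) - H(Y|Feature)

Before split:
P(positive) = 5/13 = 0.3846
H(Y) = 0.9612 bits

After split:
Feature=0: H = 0.8631 bits (weight = 7/13)
Feature=1: H = 0.0000 bits (weight = 6/13)
H(Y|Feature) = (7/13)×0.8631 + (6/13)×0.0000 = 0.4648 bits

Information Gain = 0.9612 - 0.4648 = 0.4965 bits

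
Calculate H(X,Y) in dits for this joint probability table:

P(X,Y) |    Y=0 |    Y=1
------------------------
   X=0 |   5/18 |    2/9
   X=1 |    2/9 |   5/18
0.5994 dits

Joint entropy is H(X,Y) = -Σ_{x,y} p(x,y) log p(x,y).

Summing over all non-zero entries:
H(X,Y) = -[5/18·log_10(5/18) + 2/9·log_10(2/9) + 2/9·log_10(2/9) + 5/18·log_10(5/18)]
H(X,Y) = 0.5994 dits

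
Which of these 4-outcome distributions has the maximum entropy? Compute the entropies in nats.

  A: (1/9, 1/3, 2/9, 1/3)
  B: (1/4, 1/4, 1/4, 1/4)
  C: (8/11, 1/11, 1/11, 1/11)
B

For a discrete distribution over n outcomes, entropy is maximized by the uniform distribution.

Computing entropies:
H(A) = 1.3108 nats
H(B) = 1.3863 nats
H(C) = 0.8856 nats

The uniform distribution (where all probabilities equal 1/4) achieves the maximum entropy of log_e(4) = 1.3863 nats.

Distribution B has the highest entropy.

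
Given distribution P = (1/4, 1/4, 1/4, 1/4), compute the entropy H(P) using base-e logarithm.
1.3863 nats

Shannon entropy is H(X) = -Σ p(x) log p(x).

For P = (1/4, 1/4, 1/4, 1/4):
H = -1/4 × log_e(1/4) -1/4 × log_e(1/4) -1/4 × log_e(1/4) -1/4 × log_e(1/4)
H = 1.3863 nats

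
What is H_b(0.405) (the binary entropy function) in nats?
0.6750 nats

The binary entropy function is:
H(p) = -p log(p) - (1-p) log(1-p)

H(0.405) = -0.405 × log_e(0.405) - 0.595 × log_e(0.595)
H(0.405) = 0.6750 nats

Note: Binary entropy is maximized at p=0.5 (H=1 bit) and minimized at p=0 or p=1 (H=0).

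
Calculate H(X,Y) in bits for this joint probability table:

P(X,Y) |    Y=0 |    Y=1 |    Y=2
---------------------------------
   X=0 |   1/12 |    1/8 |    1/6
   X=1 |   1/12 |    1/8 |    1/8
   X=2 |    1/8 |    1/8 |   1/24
3.0944 bits

Joint entropy is H(X,Y) = -Σ_{x,y} p(x,y) log p(x,y).

Summing over all non-zero entries:
H(X,Y) = -[1/12·log_2(1/12) + 1/8·log_2(1/8) + 1/6·log_2(1/6) + 1/12·log_2(1/12) + 1/8·log_2(1/8) + 1/8·log_2(1/8) + 1/8·log_2(1/8) + 1/8·log_2(1/8) + 1/24·log_2(1/24)]
H(X,Y) = 3.0944 bits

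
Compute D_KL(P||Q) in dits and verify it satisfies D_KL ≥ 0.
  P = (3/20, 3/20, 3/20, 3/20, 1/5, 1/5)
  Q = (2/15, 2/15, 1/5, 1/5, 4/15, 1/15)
0.0483 dits

KL divergence satisfies the Gibbs inequality: D_KL(P||Q) ≥ 0 for all distributions P, Q.

D_KL(P||Q) = Σ p(x) log(p(x)/q(x))
Term by term:
  x=0: 3/20 × log_10[(3/20)/(2/15)] = 0.0077
  x=1: 3/20 × log_10[(3/20)/(2/15)] = 0.0077
  x=2: 3/20 × log_10[(3/20)/(1/5)] = -0.0187
  x=3: 3/20 × log_10[(3/20)/(1/5)] = -0.0187
  x=4: 1/5 × log_10[(1/5)/(4/15)] = -0.0250
  x=5: 1/5 × log_10[(1/5)/(1/15)] = 0.0954
D_KL(P||Q) = 0.0483 dits

D_KL(P||Q) = 0.0483 ≥ 0 ✓

This non-negativity is a fundamental property: relative entropy cannot be negative because it measures how different Q is from P.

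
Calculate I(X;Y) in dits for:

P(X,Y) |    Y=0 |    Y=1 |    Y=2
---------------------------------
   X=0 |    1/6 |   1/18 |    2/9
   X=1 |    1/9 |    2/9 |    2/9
0.0230 dits

Mutual information: I(X;Y) = H(X) + H(Y) - H(X,Y)

Marginals:
P(X) = (4/9, 5/9), H(X) = 0.2983 dits
P(Y) = (5/18, 5/18, 4/9), H(Y) = 0.4656 dits

Joint entropy: H(X,Y) = 0.7409 dits

I(X;Y) = 0.2983 + 0.4656 - 0.7409 = 0.0230 dits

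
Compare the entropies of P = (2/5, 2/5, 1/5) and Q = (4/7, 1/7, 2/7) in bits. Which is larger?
P

Computing entropies in bits:
H(P) = 1.5219
H(Q) = 1.3788

Distribution P has higher entropy.

Intuition: The distribution closer to uniform (more spread out) has higher entropy.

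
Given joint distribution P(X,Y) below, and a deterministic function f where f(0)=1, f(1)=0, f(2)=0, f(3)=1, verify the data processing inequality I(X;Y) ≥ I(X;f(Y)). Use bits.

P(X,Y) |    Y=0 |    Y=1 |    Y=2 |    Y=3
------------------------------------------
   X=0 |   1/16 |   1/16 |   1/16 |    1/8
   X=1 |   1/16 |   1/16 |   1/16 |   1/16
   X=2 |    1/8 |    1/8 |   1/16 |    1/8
I(X;Y) = 0.0234, I(X;f(Y)) = 0.0042, inequality holds: 0.0234 ≥ 0.0042

Data Processing Inequality: For any Markov chain X → Y → Z, we have I(X;Y) ≥ I(X;Z).

Here Z = f(Y) is a deterministic function of Y, forming X → Y → Z.

Original I(X;Y) = 0.0234 bits

After applying f:
P(X,Z) where Z=f(Y):
- P(X,Z=0) = P(X,Y=1) + P(X,Y=2)
- P(X,Z=1) = P(X,Y=0) + P(X,Y=3)

I(X;Z) = I(X;f(Y)) = 0.0042 bits

Verification: 0.0234 ≥ 0.0042 ✓

Information cannot be created by processing; the function f can only lose information about X.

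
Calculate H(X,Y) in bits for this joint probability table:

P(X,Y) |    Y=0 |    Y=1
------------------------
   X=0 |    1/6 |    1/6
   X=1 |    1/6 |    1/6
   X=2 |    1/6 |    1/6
2.5850 bits

Joint entropy is H(X,Y) = -Σ_{x,y} p(x,y) log p(x,y).

Summing over all non-zero entries:
H(X,Y) = -[1/6·log_2(1/6) + 1/6·log_2(1/6) + 1/6·log_2(1/6) + 1/6·log_2(1/6) + 1/6·log_2(1/6) + 1/6·log_2(1/6)]
H(X,Y) = 2.5850 bits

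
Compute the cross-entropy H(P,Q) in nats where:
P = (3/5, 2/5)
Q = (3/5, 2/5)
0.6730 nats

Cross-entropy: H(P,Q) = -Σ p(x) log q(x)

Alternatively: H(P,Q) = H(P) + D_KL(P||Q)
H(P) = 0.6730 nats
D_KL(P||Q) = 0.0000 nats

H(P,Q) = 0.6730 + 0.0000 = 0.6730 nats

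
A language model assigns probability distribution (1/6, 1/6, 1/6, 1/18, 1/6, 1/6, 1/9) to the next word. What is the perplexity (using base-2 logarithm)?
6.6715

Perplexity is 2^H (or exp(H) for natural log).

First, H = -Σ p log p = 2.7380 bits
Perplexity = 2^2.7380 = 6.6715

Interpretation: The model's uncertainty is equivalent to choosing uniformly among 6.7 options.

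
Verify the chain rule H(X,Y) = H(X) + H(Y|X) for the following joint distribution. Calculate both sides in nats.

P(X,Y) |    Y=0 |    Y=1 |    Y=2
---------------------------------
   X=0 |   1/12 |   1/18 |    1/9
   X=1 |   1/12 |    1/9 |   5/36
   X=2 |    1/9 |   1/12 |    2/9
H(X,Y) = 2.1226, H(X) = 1.0776, H(Y|X) = 1.0451 (all in nats)

Chain rule: H(X,Y) = H(X) + H(Y|X)

Left side — joint entropy directly:
H(X,Y) = -Σ p(x,y) log p(x,y) = 2.1226 nats

Right side — compute H(Y|X) from the conditional distributions:
P(X) = (1/4, 1/3, 5/12), so H(X) = 1.0776 nats
H(Y|X) = Σ_x P(X=x) · H(Y|X=x):
  P(Y|X=0) = (1/3, 2/9, 4/9), H(Y|X=0) = 1.0609, weight P(X=0) = 1/4
  P(Y|X=1) = (1/4, 1/3, 5/12), H(Y|X=1) = 1.0776, weight P(X=1) = 1/3
  P(Y|X=2) = (4/15, 1/5, 8/15), H(Y|X=2) = 1.0096, weight P(X=2) = 5/12
H(Y|X) = 1.0451 nats

H(X) + H(Y|X) = 1.0776 + 1.0451 = 2.1226 nats

Both sides equal 2.1226 nats. ✓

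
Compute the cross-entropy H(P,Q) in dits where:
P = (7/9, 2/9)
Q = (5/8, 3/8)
0.2534 dits

Cross-entropy: H(P,Q) = -Σ p(x) log q(x)

Alternatively: H(P,Q) = H(P) + D_KL(P||Q)
H(P) = 0.2300 dits
D_KL(P||Q) = 0.0234 dits

H(P,Q) = 0.2300 + 0.0234 = 0.2534 dits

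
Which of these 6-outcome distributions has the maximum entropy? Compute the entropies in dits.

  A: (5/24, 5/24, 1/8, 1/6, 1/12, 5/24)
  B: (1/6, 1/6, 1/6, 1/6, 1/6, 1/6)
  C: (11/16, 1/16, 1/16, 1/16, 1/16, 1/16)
B

For a discrete distribution over n outcomes, entropy is maximized by the uniform distribution.

Computing entropies:
H(A) = 0.7583 dits
H(B) = 0.7782 dits
H(C) = 0.4882 dits

The uniform distribution (where all probabilities equal 1/6) achieves the maximum entropy of log_10(6) = 0.7782 dits.

Distribution B has the highest entropy.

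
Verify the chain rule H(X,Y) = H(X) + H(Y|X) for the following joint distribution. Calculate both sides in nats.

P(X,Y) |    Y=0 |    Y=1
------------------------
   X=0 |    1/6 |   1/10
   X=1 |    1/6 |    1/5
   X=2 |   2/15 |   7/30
H(X,Y) = 1.7576, H(X) = 1.0882, H(Y|X) = 0.6694 (all in nats)

Chain rule: H(X,Y) = H(X) + H(Y|X)

Left side — joint entropy directly:
H(X,Y) = -Σ p(x,y) log p(x,y) = 1.7576 nats

Right side — compute H(Y|X) from the conditional distributions:
P(X) = (4/15, 11/30, 11/30), so H(X) = 1.0882 nats
H(Y|X) = Σ_x P(X=x) · H(Y|X=x):
  P(Y|X=0) = (5/8, 3/8), H(Y|X=0) = 0.6616, weight P(X=0) = 4/15
  P(Y|X=1) = (5/11, 6/11), H(Y|X=1) = 0.6890, weight P(X=1) = 11/30
  P(Y|X=2) = (4/11, 7/11), H(Y|X=2) = 0.6555, weight P(X=2) = 11/30
H(Y|X) = 0.6694 nats

H(X) + H(Y|X) = 1.0882 + 0.6694 = 1.7576 nats

Both sides equal 1.7576 nats. ✓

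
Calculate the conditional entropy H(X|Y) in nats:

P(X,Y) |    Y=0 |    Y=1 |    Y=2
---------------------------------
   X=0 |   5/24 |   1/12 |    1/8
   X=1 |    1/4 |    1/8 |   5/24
0.6765 nats

Using the chain rule: H(X|Y) = H(X,Y) - H(Y)

First, compute H(X,Y) = 1.7271 nats

Marginal P(Y) = (11/24, 5/24, 1/3)
H(Y) = 1.0506 nats

H(X|Y) = H(X,Y) - H(Y) = 1.7271 - 1.0506 = 0.6765 nats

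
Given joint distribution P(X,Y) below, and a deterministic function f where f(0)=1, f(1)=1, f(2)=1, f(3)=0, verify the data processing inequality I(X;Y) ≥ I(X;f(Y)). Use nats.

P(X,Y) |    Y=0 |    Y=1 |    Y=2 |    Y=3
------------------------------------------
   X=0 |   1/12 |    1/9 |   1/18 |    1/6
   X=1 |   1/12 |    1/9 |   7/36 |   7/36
I(X;Y) = 0.0280, I(X;f(Y)) = 0.0023, inequality holds: 0.0280 ≥ 0.0023

Data Processing Inequality: For any Markov chain X → Y → Z, we have I(X;Y) ≥ I(X;Z).

Here Z = f(Y) is a deterministic function of Y, forming X → Y → Z.

Original I(X;Y) = 0.0280 nats

After applying f:
P(X,Z) where Z=f(Y):
- P(X,Z=0) = P(X,Y=3)
- P(X,Z=1) = P(X,Y=0) + P(X,Y=1) + P(X,Y=2)

I(X;Z) = I(X;f(Y)) = 0.0023 nats

Verification: 0.0280 ≥ 0.0023 ✓

Information cannot be created by processing; the function f can only lose information about X.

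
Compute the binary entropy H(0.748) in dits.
0.2452 dits

The binary entropy function is:
H(p) = -p log(p) - (1-p) log(1-p)

H(0.748) = -0.748 × log_10(0.748) - 0.252 × log_10(0.252)
H(0.748) = 0.2452 dits

Note: Binary entropy is maximized at p=0.5 (H=1 bit) and minimized at p=0 or p=1 (H=0).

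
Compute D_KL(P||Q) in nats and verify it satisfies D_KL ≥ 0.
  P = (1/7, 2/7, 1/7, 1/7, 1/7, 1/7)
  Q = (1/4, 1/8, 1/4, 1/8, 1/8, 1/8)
0.1335 nats

KL divergence satisfies the Gibbs inequality: D_KL(P||Q) ≥ 0 for all distributions P, Q.

D_KL(P||Q) = Σ p(x) log(p(x)/q(x))
Term by term:
  x=0: 1/7 × log_e[(1/7)/(1/4)] = -0.0799
  x=1: 2/7 × log_e[(2/7)/(1/8)] = 0.2362
  x=2: 1/7 × log_e[(1/7)/(1/4)] = -0.0799
  x=3: 1/7 × log_e[(1/7)/(1/8)] = 0.0191
  x=4: 1/7 × log_e[(1/7)/(1/8)] = 0.0191
  x=5: 1/7 × log_e[(1/7)/(1/8)] = 0.0191
D_KL(P||Q) = 0.1335 nats

D_KL(P||Q) = 0.1335 ≥ 0 ✓

This non-negativity is a fundamental property: relative entropy cannot be negative because it measures how different Q is from P.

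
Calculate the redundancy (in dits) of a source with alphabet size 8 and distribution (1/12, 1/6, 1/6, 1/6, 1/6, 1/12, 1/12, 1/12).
0.0246 dits

Redundancy measures how far a source is from maximum entropy:
R = H_max - H(X)

Maximum entropy for 8 symbols: H_max = log_10(8) = 0.9031 dits
Actual entropy: H(X) = 0.8785 dits
Redundancy: R = 0.9031 - 0.8785 = 0.0246 dits

This redundancy represents potential for compression: the source could be compressed by 0.0246 dits per symbol.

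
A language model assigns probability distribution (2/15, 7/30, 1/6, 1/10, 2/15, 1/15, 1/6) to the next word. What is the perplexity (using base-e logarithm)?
6.5858

Perplexity is e^H (or exp(H) for natural log).

First, H = -Σ p log p = 1.8849 nats
Perplexity = e^1.8849 = 6.5858

Interpretation: The model's uncertainty is equivalent to choosing uniformly among 6.6 options.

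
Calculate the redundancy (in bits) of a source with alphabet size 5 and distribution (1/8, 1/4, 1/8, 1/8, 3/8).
0.1663 bits

Redundancy measures how far a source is from maximum entropy:
R = H_max - H(X)

Maximum entropy for 5 symbols: H_max = log_2(5) = 2.3219 bits
Actual entropy: H(X) = 2.1556 bits
Redundancy: R = 2.3219 - 2.1556 = 0.1663 bits

This redundancy represents potential for compression: the source could be compressed by 0.1663 bits per symbol.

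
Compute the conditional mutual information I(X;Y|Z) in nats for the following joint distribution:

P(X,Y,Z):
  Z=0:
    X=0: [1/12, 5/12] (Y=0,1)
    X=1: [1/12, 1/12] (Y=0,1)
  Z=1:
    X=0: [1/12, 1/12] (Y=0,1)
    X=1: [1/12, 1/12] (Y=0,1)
0.0341 nats

Conditional mutual information: I(X;Y|Z) = H(X|Z) + H(Y|Z) - H(X,Y|Z)

H(Z) = 0.6365
H(X,Z) = 1.2425 → H(X|Z) = 0.6059
H(Y,Z) = 1.2425 → H(Y|Z) = 0.6059
H(X,Y,Z) = 1.8143 → H(X,Y|Z) = 1.1778

I(X;Y|Z) = 0.6059 + 0.6059 - 1.1778 = 0.0341 nats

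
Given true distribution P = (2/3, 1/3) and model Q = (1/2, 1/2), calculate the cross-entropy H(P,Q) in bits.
1.0000 bits

Cross-entropy: H(P,Q) = -Σ p(x) log q(x)

Alternatively: H(P,Q) = H(P) + D_KL(P||Q)
H(P) = 0.9183 bits
D_KL(P||Q) = 0.0817 bits

H(P,Q) = 0.9183 + 0.0817 = 1.0000 bits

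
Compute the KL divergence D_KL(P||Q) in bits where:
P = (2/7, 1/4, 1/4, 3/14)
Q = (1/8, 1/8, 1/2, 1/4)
0.2931 bits

KL divergence: D_KL(P||Q) = Σ p(x) log(p(x)/q(x))

Computing term by term:
  x=0: 2/7 × log_2[(2/7)/(1/8)] = 2/7 × 1.1926 = 0.3408
  x=1: 1/4 × log_2[(1/4)/(1/8)] = 1/4 × 1.0000 = 0.2500
  x=2: 1/4 × log_2[(1/4)/(1/2)] = 1/4 × -1.0000 = -0.2500
  x=3: 3/14 × log_2[(3/14)/(1/4)] = 3/14 × -0.2224 = -0.0477

D_KL(P||Q) = 0.2931 bits

Note: KL divergence is always non-negative and equals 0 iff P = Q.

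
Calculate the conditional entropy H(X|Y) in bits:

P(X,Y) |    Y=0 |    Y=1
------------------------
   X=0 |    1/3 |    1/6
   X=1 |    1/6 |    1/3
0.9183 bits

Using the chain rule: H(X|Y) = H(X,Y) - H(Y)

First, compute H(X,Y) = 1.9183 bits

Marginal P(Y) = (1/2, 1/2)
H(Y) = 1.0000 bits

H(X|Y) = H(X,Y) - H(Y) = 1.9183 - 1.0000 = 0.9183 bits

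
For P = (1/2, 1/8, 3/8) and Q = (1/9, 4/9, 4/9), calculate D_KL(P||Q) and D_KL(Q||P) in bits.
D_KL(P||Q) = 0.7643, D_KL(Q||P) = 0.6812

KL divergence is not symmetric: D_KL(P||Q) ≠ D_KL(Q||P) in general.

D_KL(P||Q) = 0.7643 bits
D_KL(Q||P) = 0.6812 bits

No, they are not equal!

This asymmetry is why KL divergence is not a true distance metric.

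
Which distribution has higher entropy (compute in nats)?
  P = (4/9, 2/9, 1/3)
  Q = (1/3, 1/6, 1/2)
P

Computing entropies in nats:
H(P) = 1.0609
H(Q) = 1.0114

Distribution P has higher entropy.

Intuition: The distribution closer to uniform (more spread out) has higher entropy.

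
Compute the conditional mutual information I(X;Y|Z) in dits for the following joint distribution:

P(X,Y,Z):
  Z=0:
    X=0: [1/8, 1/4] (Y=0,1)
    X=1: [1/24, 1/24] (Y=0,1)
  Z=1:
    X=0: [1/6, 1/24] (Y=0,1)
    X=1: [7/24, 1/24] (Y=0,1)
0.0029 dits

Conditional mutual information: I(X;Y|Z) = H(X|Z) + H(Y|Z) - H(X,Y|Z)

H(Z) = 0.2995
H(X,Z) = 0.5506 → H(X|Z) = 0.2511
H(Y,Z) = 0.5310 → H(Y|Z) = 0.2315
H(X,Y,Z) = 0.7792 → H(X,Y|Z) = 0.4797

I(X;Y|Z) = 0.2511 + 0.2315 - 0.4797 = 0.0029 dits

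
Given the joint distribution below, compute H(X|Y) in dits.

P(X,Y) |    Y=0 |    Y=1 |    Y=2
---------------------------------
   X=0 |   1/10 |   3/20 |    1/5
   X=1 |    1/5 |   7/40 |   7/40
0.2929 dits

Using the chain rule: H(X|Y) = H(X,Y) - H(Y)

First, compute H(X,Y) = 0.7681 dits

Marginal P(Y) = (3/10, 13/40, 3/8)
H(Y) = 0.4752 dits

H(X|Y) = H(X,Y) - H(Y) = 0.7681 - 0.4752 = 0.2929 dits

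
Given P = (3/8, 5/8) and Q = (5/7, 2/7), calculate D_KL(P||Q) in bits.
0.3572 bits

KL divergence: D_KL(P||Q) = Σ p(x) log(p(x)/q(x))

Computing term by term:
  x=0: 3/8 × log_2[(3/8)/(5/7)] = 3/8 × -0.9296 = -0.3486
  x=1: 5/8 × log_2[(5/8)/(2/7)] = 5/8 × 1.1293 = 0.7058

D_KL(P||Q) = 0.3572 bits

Note: KL divergence is always non-negative and equals 0 iff P = Q.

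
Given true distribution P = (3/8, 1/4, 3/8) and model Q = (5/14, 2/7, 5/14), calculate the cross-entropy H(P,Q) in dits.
0.4714 dits

Cross-entropy: H(P,Q) = -Σ p(x) log q(x)

Alternatively: H(P,Q) = H(P) + D_KL(P||Q)
H(P) = 0.4700 dits
D_KL(P||Q) = 0.0014 dits

H(P,Q) = 0.4700 + 0.0014 = 0.4714 dits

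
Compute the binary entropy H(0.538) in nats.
0.6903 nats

The binary entropy function is:
H(p) = -p log(p) - (1-p) log(1-p)

H(0.538) = -0.538 × log_e(0.538) - 0.462 × log_e(0.462)
H(0.538) = 0.6903 nats

Note: Binary entropy is maximized at p=0.5 (H=1 bit) and minimized at p=0 or p=1 (H=0).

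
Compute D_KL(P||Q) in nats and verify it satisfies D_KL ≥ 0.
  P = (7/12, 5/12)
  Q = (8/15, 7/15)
0.0051 nats

KL divergence satisfies the Gibbs inequality: D_KL(P||Q) ≥ 0 for all distributions P, Q.

D_KL(P||Q) = Σ p(x) log(p(x)/q(x))
Term by term:
  x=0: 7/12 × log_e[(7/12)/(8/15)] = 0.0523
  x=1: 5/12 × log_e[(5/12)/(7/15)] = -0.0472
D_KL(P||Q) = 0.0051 nats

D_KL(P||Q) = 0.0051 ≥ 0 ✓

This non-negativity is a fundamental property: relative entropy cannot be negative because it measures how different Q is from P.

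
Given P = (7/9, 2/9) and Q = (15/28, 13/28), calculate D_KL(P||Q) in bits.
0.1821 bits

KL divergence: D_KL(P||Q) = Σ p(x) log(p(x)/q(x))

Computing term by term:
  x=0: 7/9 × log_2[(7/9)/(15/28)] = 7/9 × 0.5379 = 0.4184
  x=1: 2/9 × log_2[(2/9)/(13/28)] = 2/9 × -1.0630 = -0.2362

D_KL(P||Q) = 0.1821 bits

Note: KL divergence is always non-negative and equals 0 iff P = Q.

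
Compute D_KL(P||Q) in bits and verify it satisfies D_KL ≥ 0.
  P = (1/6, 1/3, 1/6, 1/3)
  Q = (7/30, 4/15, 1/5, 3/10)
0.0332 bits

KL divergence satisfies the Gibbs inequality: D_KL(P||Q) ≥ 0 for all distributions P, Q.

D_KL(P||Q) = Σ p(x) log(p(x)/q(x))
Term by term:
  x=0: 1/6 × log_2[(1/6)/(7/30)] = -0.0809
  x=1: 1/3 × log_2[(1/3)/(4/15)] = 0.1073
  x=2: 1/6 × log_2[(1/6)/(1/5)] = -0.0438
  x=3: 1/3 × log_2[(1/3)/(3/10)] = 0.0507
D_KL(P||Q) = 0.0332 bits

D_KL(P||Q) = 0.0332 ≥ 0 ✓

This non-negativity is a fundamental property: relative entropy cannot be negative because it measures how different Q is from P.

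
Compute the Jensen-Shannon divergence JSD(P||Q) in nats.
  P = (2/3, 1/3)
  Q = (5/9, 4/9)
0.0065 nats

Jensen-Shannon divergence is:
JSD(P||Q) = 0.5 × D_KL(P||M) + 0.5 × D_KL(Q||M)
where M = 0.5 × (P + Q) is the mixture distribution.

M = 0.5 × (2/3, 1/3) + 0.5 × (5/9, 4/9) = (11/18, 7/18)

D_KL(P||M) = 0.0066 nats
D_KL(Q||M) = 0.0064 nats

JSD(P||Q) = 0.5 × 0.0066 + 0.5 × 0.0064 = 0.0065 nats

Unlike KL divergence, JSD is symmetric and bounded: 0 ≤ JSD ≤ log(2).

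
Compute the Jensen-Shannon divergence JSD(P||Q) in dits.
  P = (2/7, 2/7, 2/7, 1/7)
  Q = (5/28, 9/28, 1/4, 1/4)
0.0064 dits

Jensen-Shannon divergence is:
JSD(P||Q) = 0.5 × D_KL(P||M) + 0.5 × D_KL(Q||M)
where M = 0.5 × (P + Q) is the mixture distribution.

M = 0.5 × (2/7, 2/7, 2/7, 1/7) + 0.5 × (5/28, 9/28, 1/4, 1/4) = (0.232143, 0.303571, 0.267857, 0.196429)

D_KL(P||M) = 0.0065 dits
D_KL(Q||M) = 0.0063 dits

JSD(P||Q) = 0.5 × 0.0065 + 0.5 × 0.0063 = 0.0064 dits

Unlike KL divergence, JSD is symmetric and bounded: 0 ≤ JSD ≤ log(2).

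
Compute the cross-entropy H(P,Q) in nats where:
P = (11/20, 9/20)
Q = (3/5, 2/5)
0.6933 nats

Cross-entropy: H(P,Q) = -Σ p(x) log q(x)

Alternatively: H(P,Q) = H(P) + D_KL(P||Q)
H(P) = 0.6881 nats
D_KL(P||Q) = 0.0051 nats

H(P,Q) = 0.6881 + 0.0051 = 0.6933 nats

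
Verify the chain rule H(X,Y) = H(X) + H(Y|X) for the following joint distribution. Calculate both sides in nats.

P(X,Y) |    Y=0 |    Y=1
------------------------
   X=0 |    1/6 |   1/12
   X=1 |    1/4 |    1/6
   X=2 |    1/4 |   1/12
H(X,Y) = 1.7046, H(X) = 1.0776, H(Y|X) = 0.6270 (all in nats)

Chain rule: H(X,Y) = H(X) + H(Y|X)

Left side — joint entropy directly:
H(X,Y) = -Σ p(x,y) log p(x,y) = 1.7046 nats

Right side — compute H(Y|X) from the conditional distributions:
P(X) = (1/4, 5/12, 1/3), so H(X) = 1.0776 nats
H(Y|X) = Σ_x P(X=x) · H(Y|X=x):
  P(Y|X=0) = (2/3, 1/3), H(Y|X=0) = 0.6365, weight P(X=0) = 1/4
  P(Y|X=1) = (3/5, 2/5), H(Y|X=1) = 0.6730, weight P(X=1) = 5/12
  P(Y|X=2) = (3/4, 1/4), H(Y|X=2) = 0.5623, weight P(X=2) = 1/3
H(Y|X) = 0.6270 nats

H(X) + H(Y|X) = 1.0776 + 0.6270 = 1.7046 nats

Both sides equal 1.7046 nats. ✓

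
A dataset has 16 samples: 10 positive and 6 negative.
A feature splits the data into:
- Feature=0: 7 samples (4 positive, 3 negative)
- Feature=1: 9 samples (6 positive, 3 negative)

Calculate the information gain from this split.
0.0069 bits

Information Gain = H(Y) - H(Y|Feature)

Before split:
P(positive) = 10/16 = 0.6250
H(Y) = 0.9544 bits

After split:
Feature=0: H = 0.9852 bits (weight = 7/16)
Feature=1: H = 0.9183 bits (weight = 9/16)
H(Y|Feature) = (7/16)×0.9852 + (9/16)×0.9183 = 0.9476 bits

Information Gain = 0.9544 - 0.9476 = 0.0069 bits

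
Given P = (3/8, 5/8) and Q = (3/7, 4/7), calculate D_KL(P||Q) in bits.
0.0086 bits

KL divergence: D_KL(P||Q) = Σ p(x) log(p(x)/q(x))

Computing term by term:
  x=0: 3/8 × log_2[(3/8)/(3/7)] = 3/8 × -0.1926 = -0.0722
  x=1: 5/8 × log_2[(5/8)/(4/7)] = 5/8 × 0.1293 = 0.0808

D_KL(P||Q) = 0.0086 bits

Note: KL divergence is always non-negative and equals 0 iff P = Q.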